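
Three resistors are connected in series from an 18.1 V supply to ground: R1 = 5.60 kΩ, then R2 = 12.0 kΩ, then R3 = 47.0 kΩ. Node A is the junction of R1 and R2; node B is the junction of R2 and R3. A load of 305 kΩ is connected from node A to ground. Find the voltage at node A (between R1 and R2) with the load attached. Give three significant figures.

Below node A the series string R2+R3 = 59.00 kΩ sits in parallel with the 305 kΩ load: 49.44 kΩ.
V_A = 18.1 × 49.44/(5.60 + 49.44) = 16.3 V.

V ≈ 16.3 V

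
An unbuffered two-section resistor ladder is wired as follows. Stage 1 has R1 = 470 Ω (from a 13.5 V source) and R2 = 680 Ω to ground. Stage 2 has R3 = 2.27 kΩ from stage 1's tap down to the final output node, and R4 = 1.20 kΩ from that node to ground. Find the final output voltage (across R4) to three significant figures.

V_out ≈ 2.56 V

Stage 2 presents R3+R4 = 3470 Ω as a load on stage 1's tap.
Stage 1's lower leg becomes R2‖(R3+R4) = 568.6 Ω, so V_mid = 13.5 × 568.6/1039 = 7.391 V.
Stage 2 is itself unloaded: V_out = V_mid × R4/(R3+R4) = 7.391 × 1200/3470 = 2.56 V.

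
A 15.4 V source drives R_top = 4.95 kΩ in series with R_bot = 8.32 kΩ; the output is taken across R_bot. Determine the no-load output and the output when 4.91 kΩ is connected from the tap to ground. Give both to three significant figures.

Open-circuit: V = 15.4 × 8.32/(4.95 + 8.32) = 9.66 V.
With the load, R_bot becomes R_bot‖R_L = 3.088 kΩ, so V = 15.4 × 3.088/8.038 = 5.92 V.

Unloaded: 9.66 V; loaded: 5.92 V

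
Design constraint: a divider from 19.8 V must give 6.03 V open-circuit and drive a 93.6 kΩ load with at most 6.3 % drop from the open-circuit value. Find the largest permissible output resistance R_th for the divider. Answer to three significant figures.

Loading drop = R_th/(R_th + R_L) ≤ 0.0630, so R_th ≤ R_L · ε/(1−ε) = 93.6 kΩ × 0.0630/0.9370 = 6.29 kΩ.
(Any R1, R2 with R2/(R1+R2) = 0.305 and R1‖R2 ≤ 6.29 kΩ will meet the spec.)

R_th ≤ 6.29 kΩ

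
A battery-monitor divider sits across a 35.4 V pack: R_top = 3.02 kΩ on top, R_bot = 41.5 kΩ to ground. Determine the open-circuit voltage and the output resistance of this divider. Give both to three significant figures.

V_th = 33.0 V, R_th = 2.82 kΩ

V_th is the open-circuit tap voltage: 35.4 × 41.5/(3.02 + 41.5) = 33.0 V.
With the supply zeroed, R_top and R_bot appear in parallel from the tap: R_th = R_top‖R_bot = (3.02 × 41.5)/44.52 = 2.82 kΩ.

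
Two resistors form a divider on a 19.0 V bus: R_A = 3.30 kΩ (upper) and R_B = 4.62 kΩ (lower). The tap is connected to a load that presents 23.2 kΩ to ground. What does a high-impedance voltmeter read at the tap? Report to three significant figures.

V_out ≈ 10.2 V

The load sits in parallel with R_B: R_B‖R_L = (4.62 × 23.2) / (4.62 + 23.2) = 3.853 kΩ.
V_out = 19.0 × 3.853 / (3.30 + 3.853) = 19.0 × 3.853/7.153 = 10.2 V.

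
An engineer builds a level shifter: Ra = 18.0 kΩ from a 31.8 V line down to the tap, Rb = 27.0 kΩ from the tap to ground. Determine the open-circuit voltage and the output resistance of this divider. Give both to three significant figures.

V_th = 19.1 V, R_th = 10.8 kΩ

V_th is the open-circuit tap voltage: 31.8 × 27.0/(18.0 + 27.0) = 19.1 V.
With the supply zeroed, Ra and Rb appear in parallel from the tap: R_th = Ra‖Rb = (18.0 × 27.0)/45.00 = 10.8 kΩ.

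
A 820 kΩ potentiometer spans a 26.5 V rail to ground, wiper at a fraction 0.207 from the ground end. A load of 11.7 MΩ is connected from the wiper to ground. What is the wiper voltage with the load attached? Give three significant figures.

V ≈ 5.42 V

The wiper splits the pot into (1−α)R = 650.3 kΩ above and αR = 169.7 kΩ below.
Lower section ‖ load = 167.3 kΩ.
V_wiper = 26.5 × 167.3/(650.3 + 167.3) = 5.42 V.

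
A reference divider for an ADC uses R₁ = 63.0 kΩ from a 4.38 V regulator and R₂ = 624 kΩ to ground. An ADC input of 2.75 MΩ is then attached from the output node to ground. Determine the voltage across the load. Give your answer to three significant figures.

V_out ≈ 3.90 V

The load sits in parallel with R₂: R₂‖R_L = (624 × 2750) / (624 + 2750) = 508.6 kΩ.
V_out = 4.38 × 508.6 / (63.0 + 508.6) = 4.38 × 508.6/571.6 = 3.90 V.
(Unloaded it would have been 3.98 V.)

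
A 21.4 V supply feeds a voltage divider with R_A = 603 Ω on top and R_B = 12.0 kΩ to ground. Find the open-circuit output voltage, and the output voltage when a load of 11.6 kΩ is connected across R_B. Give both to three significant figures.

Unloaded: 20.4 V; loaded: 19.4 V

Open-circuit: V = 21.4 × 12000/(603 + 12000) = 20.4 V.
With the load, R_B becomes R_B‖R_L = 5898 Ω, so V = 21.4 × 5898/6501 = 19.4 V.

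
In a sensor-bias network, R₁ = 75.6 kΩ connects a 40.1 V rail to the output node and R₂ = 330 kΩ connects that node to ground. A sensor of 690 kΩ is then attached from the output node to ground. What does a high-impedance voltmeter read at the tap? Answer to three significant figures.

The load sits in parallel with R₂: R₂‖R_L = (330 × 690) / (330 + 690) = 223.2 kΩ.
V_out = 40.1 × 223.2 / (75.6 + 223.2) = 40.1 × 223.2/298.8 = 30.0 V.

V_out ≈ 30.0 V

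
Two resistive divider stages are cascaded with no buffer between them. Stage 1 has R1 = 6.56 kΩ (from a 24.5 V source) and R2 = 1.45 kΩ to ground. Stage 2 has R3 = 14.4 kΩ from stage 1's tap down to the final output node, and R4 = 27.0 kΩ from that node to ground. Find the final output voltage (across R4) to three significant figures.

V_out ≈ 2.81 V

Stage 2 presents R3+R4 = 41.40 kΩ as a load on stage 1's tap.
Stage 1's lower leg becomes R2‖(R3+R4) = 1.401 kΩ, so V_mid = 24.5 × 1.401/7.961 = 4.311 V.
Stage 2 is itself unloaded: V_out = V_mid × R4/(R3+R4) = 4.311 × 27.0/41.40 = 2.81 V.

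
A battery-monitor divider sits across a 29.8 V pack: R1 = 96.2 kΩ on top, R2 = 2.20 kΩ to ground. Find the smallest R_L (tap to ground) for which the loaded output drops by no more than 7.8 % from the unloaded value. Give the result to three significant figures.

R_L(min) ≈ 25.4 kΩ

Output resistance R_th = R1‖R2 = (96.2 × 2.20)/98.40 = 2.151 kΩ.
The fractional drop is R_th/(R_th + R_L); requiring this ≤ 0.0780 gives R_L ≥ R_th(1/0.0780 − 1) = 2.151 × 11.82 = 25.4 kΩ.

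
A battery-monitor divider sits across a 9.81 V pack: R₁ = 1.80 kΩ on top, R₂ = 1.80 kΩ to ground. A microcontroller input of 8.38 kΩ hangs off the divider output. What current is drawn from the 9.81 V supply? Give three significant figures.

R₂‖R_L = 1.482 kΩ, so the source sees R₁ + R₂‖R_L = 3.282 kΩ.
I = 9.81 V / 3.282 kΩ = 2.99 mA.

I ≈ 2.99 mA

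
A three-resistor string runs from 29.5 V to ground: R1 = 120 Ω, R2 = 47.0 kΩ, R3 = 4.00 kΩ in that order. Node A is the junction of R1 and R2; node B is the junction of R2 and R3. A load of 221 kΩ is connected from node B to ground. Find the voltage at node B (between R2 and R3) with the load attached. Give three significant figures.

V ≈ 2.27 V

At node B, R3 is in parallel with the load: R3‖R_L = 3929 Ω.
Below node A the resistance is R2 + (R3‖R_L) = 50930 Ω, so V_A = 29.5 × 50930/51050 = 29.43 V.
Then V_B = V_A × (R3‖R_L)/(R2 + R3‖R_L) = 29.43 × 3929/50930 = 2.27 V.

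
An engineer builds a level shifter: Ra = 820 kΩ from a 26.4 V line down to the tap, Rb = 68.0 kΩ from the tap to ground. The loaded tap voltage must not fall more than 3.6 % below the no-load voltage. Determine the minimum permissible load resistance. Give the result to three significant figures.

Output resistance R_th = Ra‖Rb = (820 × 68.0)/888.0 = 62.79 kΩ.
The fractional drop is R_th/(R_th + R_L); requiring this ≤ 0.0360 gives R_L ≥ R_th(1/0.0360 − 1) = 62.79 × 26.78 = 1.68 MΩ.

R_L(min) ≈ 1.68 MΩ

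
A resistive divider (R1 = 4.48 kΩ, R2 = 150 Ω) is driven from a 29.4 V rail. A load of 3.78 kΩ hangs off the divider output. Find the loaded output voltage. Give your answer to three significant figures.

V_out ≈ 0.917 V

The load sits in parallel with R2: R2‖R_L = (150 × 3780) / (150 + 3780) = 144.3 Ω.
V_out = 29.4 × 144.3 / (4480 + 144.3) = 29.4 × 144.3/4624 = 0.917 V.
(Unloaded it would have been 0.952 V.)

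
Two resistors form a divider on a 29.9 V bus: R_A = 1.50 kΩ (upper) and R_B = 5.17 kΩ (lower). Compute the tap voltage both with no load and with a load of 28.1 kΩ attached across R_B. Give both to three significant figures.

Open-circuit: V = 29.9 × 5.17/(1.50 + 5.17) = 23.2 V.
With the load, R_B becomes R_B‖R_L = 4.367 kΩ, so V = 29.9 × 4.367/5.867 = 22.3 V.

Unloaded: 23.2 V; loaded: 22.3 V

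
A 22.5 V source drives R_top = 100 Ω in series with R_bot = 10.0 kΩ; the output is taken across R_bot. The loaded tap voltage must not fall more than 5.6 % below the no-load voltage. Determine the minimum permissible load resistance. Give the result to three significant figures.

Output resistance R_th = R_top‖R_bot = (100 × 10000)/10100 = 99.01 Ω.
The fractional drop is R_th/(R_th + R_L); requiring this ≤ 0.0560 gives R_L ≥ R_th(1/0.0560 − 1) = 99.01 × 16.86 = 1.67 kΩ.

R_L(min) ≈ 1.67 kΩ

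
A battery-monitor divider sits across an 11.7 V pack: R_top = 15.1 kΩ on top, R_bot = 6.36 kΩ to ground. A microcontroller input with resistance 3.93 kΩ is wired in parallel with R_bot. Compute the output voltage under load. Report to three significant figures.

V_out ≈ 1.62 V

The load sits in parallel with R_bot: R_bot‖R_L = (6.36 × 3.93) / (6.36 + 3.93) = 2.429 kΩ.
V_out = 11.7 × 2.429 / (15.1 + 2.429) = 11.7 × 2.429/17.53 = 1.62 V.
(Unloaded it would have been 3.47 V.)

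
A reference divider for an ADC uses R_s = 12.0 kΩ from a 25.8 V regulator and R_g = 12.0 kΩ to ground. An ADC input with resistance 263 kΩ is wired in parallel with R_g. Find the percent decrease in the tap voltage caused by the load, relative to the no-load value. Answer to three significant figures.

The divider's output (Thévenin) resistance is R_s‖R_g = 6.000 kΩ.
Fractional drop under load = R_th/(R_th + R_L) = 6.000 / (6.000 + 263) = 0.02230.
So the output falls by 2.23 %.

2.23 %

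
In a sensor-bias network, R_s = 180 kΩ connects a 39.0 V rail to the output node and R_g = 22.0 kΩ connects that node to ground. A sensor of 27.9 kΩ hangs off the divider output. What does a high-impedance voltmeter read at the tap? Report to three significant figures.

V_out ≈ 2.49 V

The load sits in parallel with R_g: R_g‖R_L = (22.0 × 27.9) / (22.0 + 27.9) = 12.30 kΩ.
V_out = 39.0 × 12.30 / (180 + 12.30) = 39.0 × 12.30/192.3 = 2.49 V.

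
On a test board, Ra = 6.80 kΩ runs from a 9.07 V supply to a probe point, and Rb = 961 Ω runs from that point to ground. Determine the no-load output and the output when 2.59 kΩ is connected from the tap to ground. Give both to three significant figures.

Unloaded: 1.12 V; loaded: 0.848 V

Open-circuit: V = 9.07 × 961/(6800 + 961) = 1.12 V.
With the load, Rb becomes Rb‖R_L = 700.9 Ω, so V = 9.07 × 700.9/7501 = 0.848 V.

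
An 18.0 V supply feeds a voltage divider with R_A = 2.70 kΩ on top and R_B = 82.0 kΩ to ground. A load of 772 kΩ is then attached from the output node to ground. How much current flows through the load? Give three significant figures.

R_B‖R_L = 74.13 kΩ; V_out = 18.0 × 74.13/76.83 = 17.37 V.
I_L = V_out / R_L = 17.37 / 772 kΩ = 0.0225 mA.

I_L ≈ 0.0225 mA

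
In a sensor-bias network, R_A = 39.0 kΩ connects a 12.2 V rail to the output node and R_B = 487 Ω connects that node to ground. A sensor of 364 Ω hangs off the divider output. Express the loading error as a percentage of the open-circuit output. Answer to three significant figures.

56.9 %

The divider's output (Thévenin) resistance is R_A‖R_B = 481.0 Ω.
Fractional drop under load = R_th/(R_th + R_L) = 481.0 / (481.0 + 364) = 0.5692.
So the output falls by 56.9 %.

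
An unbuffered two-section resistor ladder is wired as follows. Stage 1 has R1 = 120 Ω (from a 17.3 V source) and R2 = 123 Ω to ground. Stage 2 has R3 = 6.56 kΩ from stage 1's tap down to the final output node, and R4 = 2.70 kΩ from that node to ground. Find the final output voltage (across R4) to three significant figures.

V_out ≈ 2.54 V

Stage 2 presents R3+R4 = 9260 Ω as a load on stage 1's tap.
Stage 1's lower leg becomes R2‖(R3+R4) = 121.4 Ω, so V_mid = 17.3 × 121.4/241.4 = 8.700 V.
Stage 2 is itself unloaded: V_out = V_mid × R4/(R3+R4) = 8.700 × 2700/9260 = 2.54 V.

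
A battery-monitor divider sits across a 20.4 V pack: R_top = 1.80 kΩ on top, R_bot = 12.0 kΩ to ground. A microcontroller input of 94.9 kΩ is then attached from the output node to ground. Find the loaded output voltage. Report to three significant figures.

The load sits in parallel with R_bot: R_bot‖R_L = (12.0 × 94.9) / (12.0 + 94.9) = 10.65 kΩ.
V_out = 20.4 × 10.65 / (1.80 + 10.65) = 20.4 × 10.65/12.45 = 17.5 V.

V_out ≈ 17.5 V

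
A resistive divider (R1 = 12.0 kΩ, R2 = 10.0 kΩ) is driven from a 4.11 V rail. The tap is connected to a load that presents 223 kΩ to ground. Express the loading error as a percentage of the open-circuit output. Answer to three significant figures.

The divider's output (Thévenin) resistance is R1‖R2 = 5.455 kΩ.
Fractional drop under load = R_th/(R_th + R_L) = 5.455 / (5.455 + 223) = 0.02388.
So the output falls by 2.39 %.

2.39 %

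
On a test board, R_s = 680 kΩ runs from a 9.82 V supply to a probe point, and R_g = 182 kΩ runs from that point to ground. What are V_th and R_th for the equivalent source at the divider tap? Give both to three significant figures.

V_th = 2.07 V, R_th = 144 kΩ

V_th is the open-circuit tap voltage: 9.82 × 182/(680 + 182) = 2.07 V.
With the supply zeroed, R_s and R_g appear in parallel from the tap: R_th = R_s‖R_g = (680 × 182)/862.0 = 144 kΩ.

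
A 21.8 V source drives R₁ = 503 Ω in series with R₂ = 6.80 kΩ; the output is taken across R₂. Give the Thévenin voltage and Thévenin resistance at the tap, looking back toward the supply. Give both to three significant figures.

V_th is the open-circuit tap voltage: 21.8 × 6800/(503 + 6800) = 20.3 V.
With the supply zeroed, R₁ and R₂ appear in parallel from the tap: R_th = R₁‖R₂ = (503 × 6800)/7303 = 468 Ω.

V_th = 20.3 V, R_th = 468 Ω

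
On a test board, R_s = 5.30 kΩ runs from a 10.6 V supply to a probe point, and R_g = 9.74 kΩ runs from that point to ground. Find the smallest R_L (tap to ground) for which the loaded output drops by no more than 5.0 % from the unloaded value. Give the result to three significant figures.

Output resistance R_th = R_s‖R_g = (5.30 × 9.74)/15.04 = 3.432 kΩ.
The fractional drop is R_th/(R_th + R_L); requiring this ≤ 0.0500 gives R_L ≥ R_th(1/0.0500 − 1) = 3.432 × 19.00 = 65.2 kΩ.

R_L(min) ≈ 65.2 kΩ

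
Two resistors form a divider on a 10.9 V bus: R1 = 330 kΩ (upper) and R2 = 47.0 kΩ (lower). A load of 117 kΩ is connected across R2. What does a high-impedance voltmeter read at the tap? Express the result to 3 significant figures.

The load sits in parallel with R2: R2‖R_L = (47.0 × 117) / (47.0 + 117) = 33.53 kΩ.
V_out = 10.9 × 33.53 / (330 + 33.53) = 10.9 × 33.53/363.5 = 1.01 V.

V_out ≈ 1.01 V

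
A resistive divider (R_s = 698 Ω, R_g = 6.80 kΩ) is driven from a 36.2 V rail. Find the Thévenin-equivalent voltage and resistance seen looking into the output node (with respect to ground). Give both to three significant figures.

V_th is the open-circuit tap voltage: 36.2 × 6800/(698 + 6800) = 32.8 V.
With the supply zeroed, R_s and R_g appear in parallel from the tap: R_th = R_s‖R_g = (698 × 6800)/7498 = 633 Ω.

V_th = 32.8 V, R_th = 633 Ω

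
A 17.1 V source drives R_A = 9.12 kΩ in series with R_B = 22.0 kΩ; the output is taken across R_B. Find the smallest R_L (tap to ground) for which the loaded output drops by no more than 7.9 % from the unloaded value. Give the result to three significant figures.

Output resistance R_th = R_A‖R_B = (9.12 × 22.0)/31.12 = 6.447 kΩ.
The fractional drop is R_th/(R_th + R_L); requiring this ≤ 0.0790 gives R_L ≥ R_th(1/0.0790 − 1) = 6.447 × 11.66 = 75.2 kΩ.

R_L(min) ≈ 75.2 kΩ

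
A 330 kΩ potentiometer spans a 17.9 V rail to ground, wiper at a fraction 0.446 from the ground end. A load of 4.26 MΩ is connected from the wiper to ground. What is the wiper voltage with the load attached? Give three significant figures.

The wiper splits the pot into (1−α)R = 182.8 kΩ above and αR = 147.2 kΩ below.
Lower section ‖ load = 142.3 kΩ.
V_wiper = 17.9 × 142.3/(182.8 + 142.3) = 7.83 V.

V ≈ 7.83 V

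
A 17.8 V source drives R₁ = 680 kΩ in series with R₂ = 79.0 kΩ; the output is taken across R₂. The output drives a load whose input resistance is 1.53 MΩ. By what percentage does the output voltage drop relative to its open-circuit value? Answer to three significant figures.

The divider's output (Thévenin) resistance is R₁‖R₂ = 70.78 kΩ.
Fractional drop under load = R_th/(R_th + R_L) = 70.78 / (70.78 + 1530) = 0.04421.
So the output falls by 4.42 %.

4.42 %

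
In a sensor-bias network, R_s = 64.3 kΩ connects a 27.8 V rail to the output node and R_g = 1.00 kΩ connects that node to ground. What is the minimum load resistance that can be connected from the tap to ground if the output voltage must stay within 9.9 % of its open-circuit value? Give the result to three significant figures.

Output resistance R_th = R_s‖R_g = (64300 × 1000)/65300 = 984.7 Ω.
The fractional drop is R_th/(R_th + R_L); requiring this ≤ 0.0990 gives R_L ≥ R_th(1/0.0990 − 1) = 984.7 × 9.101 = 8.96 kΩ.

R_L(min) ≈ 8.96 kΩ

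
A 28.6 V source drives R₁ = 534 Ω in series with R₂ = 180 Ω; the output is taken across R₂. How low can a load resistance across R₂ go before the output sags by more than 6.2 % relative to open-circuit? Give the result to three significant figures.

Output resistance R_th = R₁‖R₂ = (534 × 180)/714.0 = 134.6 Ω.
The fractional drop is R_th/(R_th + R_L); requiring this ≤ 0.0620 gives R_L ≥ R_th(1/0.0620 − 1) = 134.6 × 15.13 = 2.04 kΩ.

R_L(min) ≈ 2.04 kΩ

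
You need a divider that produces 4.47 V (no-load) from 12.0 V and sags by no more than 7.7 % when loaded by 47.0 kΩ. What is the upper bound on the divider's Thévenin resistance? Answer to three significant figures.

R_th ≤ 3.92 kΩ

Loading drop = R_th/(R_th + R_L) ≤ 0.0770, so R_th ≤ R_L · ε/(1−ε) = 47.0 kΩ × 0.0770/0.9230 = 3.92 kΩ.
(Any R1, R2 with R2/(R1+R2) = 0.372 and R1‖R2 ≤ 3.92 kΩ will meet the spec.)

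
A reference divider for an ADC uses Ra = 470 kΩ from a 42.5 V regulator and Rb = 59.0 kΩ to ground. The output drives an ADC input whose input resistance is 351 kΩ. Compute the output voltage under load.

V_out ≈ 4.12 V

The load sits in parallel with Rb: Rb‖R_L = (59.0 × 351) / (59.0 + 351) = 50.51 kΩ.
V_out = 42.5 × 50.51 / (470 + 50.51) = 42.5 × 50.51/520.5 = 4.12 V.
(Unloaded it would have been 4.74 V.)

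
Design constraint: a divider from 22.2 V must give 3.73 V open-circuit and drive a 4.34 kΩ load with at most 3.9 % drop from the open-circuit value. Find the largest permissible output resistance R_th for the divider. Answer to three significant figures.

Loading drop = R_th/(R_th + R_L) ≤ 0.0390, so R_th ≤ R_L · ε/(1−ε) = 4.34 kΩ × 0.0390/0.9610 = 176 Ω.
(Any R1, R2 with R2/(R1+R2) = 0.168 and R1‖R2 ≤ 176 Ω will meet the spec.)

R_th ≤ 176 Ω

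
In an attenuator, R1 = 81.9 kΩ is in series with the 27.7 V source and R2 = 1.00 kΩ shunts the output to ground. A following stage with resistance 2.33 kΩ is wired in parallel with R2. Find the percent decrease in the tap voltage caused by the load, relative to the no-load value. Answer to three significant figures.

The divider's output (Thévenin) resistance is R1‖R2 = 0.9879 kΩ.
Fractional drop under load = R_th/(R_th + R_L) = 0.9879 / (0.9879 + 2.33) = 0.2978.
So the output falls by 29.8 %.

29.8 %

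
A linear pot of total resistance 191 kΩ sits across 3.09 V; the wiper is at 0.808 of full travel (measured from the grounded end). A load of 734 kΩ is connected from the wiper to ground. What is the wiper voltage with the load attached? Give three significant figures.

The wiper splits the pot into (1−α)R = 36.67 kΩ above and αR = 154.3 kΩ below.
Lower section ‖ load = 127.5 kΩ.
V_wiper = 3.09 × 127.5/(36.67 + 127.5) = 2.40 V.

V ≈ 2.40 V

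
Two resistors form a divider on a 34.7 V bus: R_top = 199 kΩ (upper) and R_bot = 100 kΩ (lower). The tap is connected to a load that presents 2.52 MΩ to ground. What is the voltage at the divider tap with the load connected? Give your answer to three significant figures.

The load sits in parallel with R_bot: R_bot‖R_L = (100 × 2520) / (100 + 2520) = 96.18 kΩ.
V_out = 34.7 × 96.18 / (199 + 96.18) = 34.7 × 96.18/295.2 = 11.3 V.
(Unloaded it would have been 11.6 V.)

V_out ≈ 11.3 V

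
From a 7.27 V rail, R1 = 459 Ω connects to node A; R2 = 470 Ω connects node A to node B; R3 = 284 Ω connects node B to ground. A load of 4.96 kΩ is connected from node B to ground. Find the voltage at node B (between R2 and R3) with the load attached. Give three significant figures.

V ≈ 1.63 V

At node B, R3 is in parallel with the load: R3‖R_L = 268.6 Ω.
Below node A the resistance is R2 + (R3‖R_L) = 738.6 Ω, so V_A = 7.27 × 738.6/1198 = 4.484 V.
Then V_B = V_A × (R3‖R_L)/(R2 + R3‖R_L) = 4.484 × 268.6/738.6 = 1.63 V.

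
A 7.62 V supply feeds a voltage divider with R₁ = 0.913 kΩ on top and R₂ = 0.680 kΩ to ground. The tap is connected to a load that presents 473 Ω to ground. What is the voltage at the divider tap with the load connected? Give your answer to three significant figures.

The load sits in parallel with R₂: R₂‖R_L = (680 × 473) / (680 + 473) = 279.0 Ω.
V_out = 7.62 × 279.0 / (913 + 279.0) = 7.62 × 279.0/1192 = 1.78 V.

V_out ≈ 1.78 V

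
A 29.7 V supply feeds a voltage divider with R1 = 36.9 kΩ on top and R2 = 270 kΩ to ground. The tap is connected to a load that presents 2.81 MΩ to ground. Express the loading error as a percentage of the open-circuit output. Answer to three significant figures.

1.14 %

The divider's output (Thévenin) resistance is R1‖R2 = 32.46 kΩ.
Fractional drop under load = R_th/(R_th + R_L) = 32.46 / (32.46 + 2810) = 0.01142.
So the output falls by 1.14 %.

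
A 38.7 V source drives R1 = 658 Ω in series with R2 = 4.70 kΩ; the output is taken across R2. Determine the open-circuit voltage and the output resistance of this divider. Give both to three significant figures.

V_th = 33.9 V, R_th = 577 Ω

V_th is the open-circuit tap voltage: 38.7 × 4700/(658 + 4700) = 33.9 V.
With the supply zeroed, R1 and R2 appear in parallel from the tap: R_th = R1‖R2 = (658 × 4700)/5358 = 577 Ω.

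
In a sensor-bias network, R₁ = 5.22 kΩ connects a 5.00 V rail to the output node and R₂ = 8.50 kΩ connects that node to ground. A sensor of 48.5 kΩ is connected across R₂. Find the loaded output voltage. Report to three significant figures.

The load sits in parallel with R₂: R₂‖R_L = (8.50 × 48.5) / (8.50 + 48.5) = 7.232 kΩ.
V_out = 5.00 × 7.232 / (5.22 + 7.232) = 5.00 × 7.232/12.45 = 2.90 V.
(Unloaded it would have been 3.10 V.)

V_out ≈ 2.90 V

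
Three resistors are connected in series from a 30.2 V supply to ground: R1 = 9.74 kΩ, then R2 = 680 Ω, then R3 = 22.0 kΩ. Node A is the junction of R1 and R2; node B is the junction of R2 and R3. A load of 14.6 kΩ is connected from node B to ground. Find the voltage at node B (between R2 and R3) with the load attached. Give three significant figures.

At node B, R3 is in parallel with the load: R3‖R_L = 8776 Ω.
Below node A the resistance is R2 + (R3‖R_L) = 9456 Ω, so V_A = 30.2 × 9456/19200 = 14.88 V.
Then V_B = V_A × (R3‖R_L)/(R2 + R3‖R_L) = 14.88 × 8776/9456 = 13.8 V.

V ≈ 13.8 V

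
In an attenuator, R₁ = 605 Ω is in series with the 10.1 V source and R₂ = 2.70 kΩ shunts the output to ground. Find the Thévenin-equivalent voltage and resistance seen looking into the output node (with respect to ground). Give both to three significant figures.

V_th = 8.25 V, R_th = 494 Ω

V_th is the open-circuit tap voltage: 10.1 × 2700/(605 + 2700) = 8.25 V.
With the supply zeroed, R₁ and R₂ appear in parallel from the tap: R_th = R₁‖R₂ = (605 × 2700)/3305 = 494 Ω.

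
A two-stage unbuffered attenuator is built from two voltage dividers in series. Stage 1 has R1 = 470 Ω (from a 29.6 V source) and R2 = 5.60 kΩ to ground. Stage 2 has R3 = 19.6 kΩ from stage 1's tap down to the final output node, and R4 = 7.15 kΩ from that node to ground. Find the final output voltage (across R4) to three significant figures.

V_out ≈ 7.18 V

Stage 2 presents R3+R4 = 26750 Ω as a load on stage 1's tap.
Stage 1's lower leg becomes R2‖(R3+R4) = 4631 Ω, so V_mid = 29.6 × 4631/5101 = 26.87 V.
Stage 2 is itself unloaded: V_out = V_mid × R4/(R3+R4) = 26.87 × 7150/26750 = 7.18 V.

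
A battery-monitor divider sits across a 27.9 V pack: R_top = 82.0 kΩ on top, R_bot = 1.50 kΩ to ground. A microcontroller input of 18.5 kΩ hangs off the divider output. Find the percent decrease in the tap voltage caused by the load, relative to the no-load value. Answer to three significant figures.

The divider's output (Thévenin) resistance is R_top‖R_bot = 1.473 kΩ.
Fractional drop under load = R_th/(R_th + R_L) = 1.473 / (1.473 + 18.5) = 0.07375.
So the output falls by 7.38 %.

7.38 %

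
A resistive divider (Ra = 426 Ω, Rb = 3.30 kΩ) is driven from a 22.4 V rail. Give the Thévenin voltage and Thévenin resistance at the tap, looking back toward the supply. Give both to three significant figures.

V_th is the open-circuit tap voltage: 22.4 × 3300/(426 + 3300) = 19.8 V.
With the supply zeroed, Ra and Rb appear in parallel from the tap: R_th = Ra‖Rb = (426 × 3300)/3726 = 377 Ω.

V_th = 19.8 V, R_th = 377 Ω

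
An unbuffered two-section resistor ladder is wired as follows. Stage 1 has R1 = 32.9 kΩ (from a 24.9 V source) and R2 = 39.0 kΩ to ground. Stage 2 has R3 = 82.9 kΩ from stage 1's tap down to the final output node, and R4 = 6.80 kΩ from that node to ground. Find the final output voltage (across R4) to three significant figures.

V_out ≈ 0.854 V

Stage 2 presents R3+R4 = 89.70 kΩ as a load on stage 1's tap.
Stage 1's lower leg becomes R2‖(R3+R4) = 27.18 kΩ, so V_mid = 24.9 × 27.18/60.08 = 11.27 V.
Stage 2 is itself unloaded: V_out = V_mid × R4/(R3+R4) = 11.27 × 6.80/89.70 = 0.854 V.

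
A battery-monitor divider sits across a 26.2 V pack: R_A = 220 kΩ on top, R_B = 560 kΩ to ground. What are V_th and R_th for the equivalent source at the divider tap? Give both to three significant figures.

V_th is the open-circuit tap voltage: 26.2 × 560/(220 + 560) = 18.8 V.
With the supply zeroed, R_A and R_B appear in parallel from the tap: R_th = R_A‖R_B = (220 × 560)/780.0 = 158 kΩ.

V_th = 18.8 V, R_th = 158 kΩ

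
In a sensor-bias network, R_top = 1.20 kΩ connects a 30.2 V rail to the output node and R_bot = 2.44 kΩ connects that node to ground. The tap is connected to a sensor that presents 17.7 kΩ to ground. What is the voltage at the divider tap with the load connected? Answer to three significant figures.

V_out ≈ 19.4 V

The load sits in parallel with R_bot: R_bot‖R_L = (2.44 × 17.7) / (2.44 + 17.7) = 2.144 kΩ.
V_out = 30.2 × 2.144 / (1.20 + 2.144) = 30.2 × 2.144/3.344 = 19.4 V.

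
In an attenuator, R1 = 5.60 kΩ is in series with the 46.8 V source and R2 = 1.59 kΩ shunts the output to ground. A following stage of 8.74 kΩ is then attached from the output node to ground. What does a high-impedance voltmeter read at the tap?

V_out ≈ 9.06 V

The load sits in parallel with R2: R2‖R_L = (1.59 × 8.74) / (1.59 + 8.74) = 1.345 kΩ.
V_out = 46.8 × 1.345 / (5.60 + 1.345) = 46.8 × 1.345/6.945 = 9.06 V.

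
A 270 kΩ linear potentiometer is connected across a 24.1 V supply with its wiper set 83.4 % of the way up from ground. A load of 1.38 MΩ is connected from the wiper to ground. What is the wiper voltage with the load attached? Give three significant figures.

V ≈ 19.6 V

The wiper splits the pot into (1−α)R = 44.82 kΩ above and αR = 225.2 kΩ below.
Lower section ‖ load = 193.6 kΩ.
V_wiper = 24.1 × 193.6/(44.82 + 193.6) = 19.6 V.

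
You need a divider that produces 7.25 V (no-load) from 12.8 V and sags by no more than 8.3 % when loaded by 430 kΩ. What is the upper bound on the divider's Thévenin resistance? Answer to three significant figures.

R_th ≤ 38.9 kΩ

Loading drop = R_th/(R_th + R_L) ≤ 0.0830, so R_th ≤ R_L · ε/(1−ε) = 430 kΩ × 0.0830/0.9170 = 38.9 kΩ.
(Any R1, R2 with R2/(R1+R2) = 0.566 and R1‖R2 ≤ 38.9 kΩ will meet the spec.)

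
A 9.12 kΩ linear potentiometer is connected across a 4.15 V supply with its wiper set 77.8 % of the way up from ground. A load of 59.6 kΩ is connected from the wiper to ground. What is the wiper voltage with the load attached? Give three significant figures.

V ≈ 3.15 V

The wiper splits the pot into (1−α)R = 2.025 kΩ above and αR = 7.095 kΩ below.
Lower section ‖ load = 6.341 kΩ.
V_wiper = 4.15 × 6.341/(2.025 + 6.341) = 3.15 V.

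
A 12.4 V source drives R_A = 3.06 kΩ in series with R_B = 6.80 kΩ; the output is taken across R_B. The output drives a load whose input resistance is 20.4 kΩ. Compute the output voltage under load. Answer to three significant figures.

V_out ≈ 7.75 V

The load sits in parallel with R_B: R_B‖R_L = (6.80 × 20.4) / (6.80 + 20.4) = 5.100 kΩ.
V_out = 12.4 × 5.100 / (3.06 + 5.100) = 12.4 × 5.100/8.160 = 7.75 V.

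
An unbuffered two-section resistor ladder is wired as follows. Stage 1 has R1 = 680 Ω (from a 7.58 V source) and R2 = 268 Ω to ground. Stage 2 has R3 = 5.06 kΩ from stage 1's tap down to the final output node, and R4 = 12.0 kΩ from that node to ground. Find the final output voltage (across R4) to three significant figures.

Stage 2 presents R3+R4 = 17060 Ω as a load on stage 1's tap.
Stage 1's lower leg becomes R2‖(R3+R4) = 263.9 Ω, so V_mid = 7.58 × 263.9/943.9 = 2.119 V.
Stage 2 is itself unloaded: V_out = V_mid × R4/(R3+R4) = 2.119 × 12000/17060 = 1.49 V.

V_out ≈ 1.49 V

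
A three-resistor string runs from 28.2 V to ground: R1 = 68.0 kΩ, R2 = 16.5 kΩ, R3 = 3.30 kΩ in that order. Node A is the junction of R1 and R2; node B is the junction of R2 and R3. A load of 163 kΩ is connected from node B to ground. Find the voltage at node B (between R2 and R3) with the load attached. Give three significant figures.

V ≈ 1.04 V

At node B, R3 is in parallel with the load: R3‖R_L = 3.235 kΩ.
Below node A the resistance is R2 + (R3‖R_L) = 19.73 kΩ, so V_A = 28.2 × 19.73/87.73 = 6.343 V.
Then V_B = V_A × (R3‖R_L)/(R2 + R3‖R_L) = 6.343 × 3.235/19.73 = 1.04 V.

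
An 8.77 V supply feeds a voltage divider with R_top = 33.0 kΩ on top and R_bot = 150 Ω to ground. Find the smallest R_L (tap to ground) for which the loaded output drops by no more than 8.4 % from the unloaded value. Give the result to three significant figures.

R_L(min) ≈ 1.63 kΩ

Output resistance R_th = R_top‖R_bot = (33000 × 150)/33150 = 149.3 Ω.
The fractional drop is R_th/(R_th + R_L); requiring this ≤ 0.0840 gives R_L ≥ R_th(1/0.0840 − 1) = 149.3 × 10.90 = 1.63 kΩ.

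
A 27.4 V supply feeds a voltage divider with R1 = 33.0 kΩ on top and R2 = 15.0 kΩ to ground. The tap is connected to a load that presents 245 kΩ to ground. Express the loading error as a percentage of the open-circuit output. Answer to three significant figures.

The divider's output (Thévenin) resistance is R1‖R2 = 10.31 kΩ.
Fractional drop under load = R_th/(R_th + R_L) = 10.31 / (10.31 + 245) = 0.04039.
So the output falls by 4.04 %.

4.04 %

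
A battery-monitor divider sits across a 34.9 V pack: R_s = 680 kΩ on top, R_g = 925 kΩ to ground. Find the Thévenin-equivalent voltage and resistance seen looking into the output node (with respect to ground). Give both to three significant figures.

V_th = 20.1 V, R_th = 392 kΩ

V_th is the open-circuit tap voltage: 34.9 × 925/(680 + 925) = 20.1 V.
With the supply zeroed, R_s and R_g appear in parallel from the tap: R_th = R_s‖R_g = (680 × 925)/1605 = 392 kΩ.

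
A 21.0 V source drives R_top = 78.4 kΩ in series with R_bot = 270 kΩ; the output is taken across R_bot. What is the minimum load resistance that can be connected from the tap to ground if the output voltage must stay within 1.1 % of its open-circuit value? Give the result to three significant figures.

R_L(min) ≈ 5.46 MΩ

Output resistance R_th = R_top‖R_bot = (78.4 × 270)/348.4 = 60.76 kΩ.
The fractional drop is R_th/(R_th + R_L); requiring this ≤ 0.0110 gives R_L ≥ R_th(1/0.0110 − 1) = 60.76 × 89.91 = 5.46 MΩ.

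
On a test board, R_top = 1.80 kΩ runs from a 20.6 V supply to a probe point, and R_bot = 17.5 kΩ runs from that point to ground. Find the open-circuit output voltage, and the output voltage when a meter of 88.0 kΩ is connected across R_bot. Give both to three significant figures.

Open-circuit: V = 20.6 × 17.5/(1.80 + 17.5) = 18.7 V.
With the load, R_bot becomes R_bot‖R_L = 14.60 kΩ, so V = 20.6 × 14.60/16.40 = 18.3 V.

Unloaded: 18.7 V; loaded: 18.3 V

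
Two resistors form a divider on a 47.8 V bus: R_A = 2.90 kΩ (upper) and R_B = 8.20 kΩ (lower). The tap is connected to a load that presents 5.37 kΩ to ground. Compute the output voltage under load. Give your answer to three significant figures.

The load sits in parallel with R_B: R_B‖R_L = (8.20 × 5.37) / (8.20 + 5.37) = 3.245 kΩ.
V_out = 47.8 × 3.245 / (2.90 + 3.245) = 47.8 × 3.245/6.145 = 25.2 V.

V_out ≈ 25.2 V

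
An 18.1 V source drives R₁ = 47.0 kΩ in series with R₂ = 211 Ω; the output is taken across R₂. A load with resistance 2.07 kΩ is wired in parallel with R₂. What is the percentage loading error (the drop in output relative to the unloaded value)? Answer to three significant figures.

Unloaded V = 18.1 × 211/47210 = 0.080894 V.
Loaded: R₂‖R_L = 191.5 Ω, giving V = 18.1 × 191.5/47190 = 0.073442 V.
Drop = (0.080894 − 0.073442) / 0.080894 = 9.21 %.

9.21 %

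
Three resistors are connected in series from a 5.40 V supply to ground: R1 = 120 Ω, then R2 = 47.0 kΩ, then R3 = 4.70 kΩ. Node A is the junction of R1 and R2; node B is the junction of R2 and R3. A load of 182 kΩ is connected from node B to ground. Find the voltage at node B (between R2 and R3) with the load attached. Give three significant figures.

V ≈ 0.479 V

At node B, R3 is in parallel with the load: R3‖R_L = 4582 Ω.
Below node A the resistance is R2 + (R3‖R_L) = 51580 Ω, so V_A = 5.40 × 51580/51700 = 5.387 V.
Then V_B = V_A × (R3‖R_L)/(R2 + R3‖R_L) = 5.387 × 4582/51580 = 0.479 V.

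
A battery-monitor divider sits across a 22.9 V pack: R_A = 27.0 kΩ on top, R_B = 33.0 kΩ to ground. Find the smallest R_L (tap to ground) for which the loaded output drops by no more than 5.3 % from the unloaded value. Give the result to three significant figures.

Output resistance R_th = R_A‖R_B = (27.0 × 33.0)/60.00 = 14.85 kΩ.
The fractional drop is R_th/(R_th + R_L); requiring this ≤ 0.0530 gives R_L ≥ R_th(1/0.0530 − 1) = 14.85 × 17.87 = 265 kΩ.

R_L(min) ≈ 265 kΩ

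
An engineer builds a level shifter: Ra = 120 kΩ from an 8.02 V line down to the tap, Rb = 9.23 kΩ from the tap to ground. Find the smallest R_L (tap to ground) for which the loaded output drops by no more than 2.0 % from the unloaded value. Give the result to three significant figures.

Output resistance R_th = Ra‖Rb = (120 × 9.23)/129.2 = 8.571 kΩ.
The fractional drop is R_th/(R_th + R_L); requiring this ≤ 0.0200 gives R_L ≥ R_th(1/0.0200 − 1) = 8.571 × 49.00 = 420 kΩ.

R_L(min) ≈ 420 kΩ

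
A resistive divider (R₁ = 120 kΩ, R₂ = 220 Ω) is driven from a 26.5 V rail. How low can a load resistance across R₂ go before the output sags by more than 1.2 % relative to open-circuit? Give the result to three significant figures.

R_L(min) ≈ 18.1 kΩ

Output resistance R_th = R₁‖R₂ = (120000 × 220)/120200 = 219.6 Ω.
The fractional drop is R_th/(R_th + R_L); requiring this ≤ 0.0120 gives R_L ≥ R_th(1/0.0120 − 1) = 219.6 × 82.33 = 18.1 kΩ.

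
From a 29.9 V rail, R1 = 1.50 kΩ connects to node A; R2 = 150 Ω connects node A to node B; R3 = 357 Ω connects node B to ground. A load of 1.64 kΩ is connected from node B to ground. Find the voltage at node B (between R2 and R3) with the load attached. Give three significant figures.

V ≈ 4.51 V

At node B, R3 is in parallel with the load: R3‖R_L = 293.2 Ω.
Below node A the resistance is R2 + (R3‖R_L) = 443.2 Ω, so V_A = 29.9 × 443.2/1943 = 6.819 V.
Then V_B = V_A × (R3‖R_L)/(R2 + R3‖R_L) = 6.819 × 293.2/443.2 = 4.51 V.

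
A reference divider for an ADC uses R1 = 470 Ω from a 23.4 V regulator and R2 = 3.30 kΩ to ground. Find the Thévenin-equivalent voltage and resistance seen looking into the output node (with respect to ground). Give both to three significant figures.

V_th is the open-circuit tap voltage: 23.4 × 3300/(470 + 3300) = 20.5 V.
With the supply zeroed, R1 and R2 appear in parallel from the tap: R_th = R1‖R2 = (470 × 3300)/3770 = 411 Ω.

V_th = 20.5 V, R_th = 411 Ω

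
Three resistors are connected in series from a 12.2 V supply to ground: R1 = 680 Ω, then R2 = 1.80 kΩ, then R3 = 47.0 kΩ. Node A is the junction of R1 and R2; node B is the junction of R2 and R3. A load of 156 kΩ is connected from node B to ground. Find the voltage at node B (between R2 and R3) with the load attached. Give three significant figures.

At node B, R3 is in parallel with the load: R3‖R_L = 36120 Ω.
Below node A the resistance is R2 + (R3‖R_L) = 37920 Ω, so V_A = 12.2 × 37920/38600 = 11.99 V.
Then V_B = V_A × (R3‖R_L)/(R2 + R3‖R_L) = 11.99 × 36120/37920 = 11.4 V.

V ≈ 11.4 V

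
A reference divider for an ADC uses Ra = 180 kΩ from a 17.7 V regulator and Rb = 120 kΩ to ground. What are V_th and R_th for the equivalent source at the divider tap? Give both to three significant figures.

V_th is the open-circuit tap voltage: 17.7 × 120/(180 + 120) = 7.08 V.
With the supply zeroed, Ra and Rb appear in parallel from the tap: R_th = Ra‖Rb = (180 × 120)/300.0 = 72.0 kΩ.

V_th = 7.08 V, R_th = 72.0 kΩ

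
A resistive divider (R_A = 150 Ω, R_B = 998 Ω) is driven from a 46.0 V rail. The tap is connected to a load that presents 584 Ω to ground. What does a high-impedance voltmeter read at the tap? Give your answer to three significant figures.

V_out ≈ 32.7 V

The load sits in parallel with R_B: R_B‖R_L = (998 × 584) / (998 + 584) = 368.4 Ω.
V_out = 46.0 × 368.4 / (150 + 368.4) = 46.0 × 368.4/518.4 = 32.7 V.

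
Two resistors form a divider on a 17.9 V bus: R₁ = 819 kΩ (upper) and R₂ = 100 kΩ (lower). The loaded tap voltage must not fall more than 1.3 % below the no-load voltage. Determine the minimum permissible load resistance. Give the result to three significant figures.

R_L(min) ≈ 6.77 MΩ

Output resistance R_th = R₁‖R₂ = (819 × 100)/919.0 = 89.12 kΩ.
The fractional drop is R_th/(R_th + R_L); requiring this ≤ 0.0130 gives R_L ≥ R_th(1/0.0130 − 1) = 89.12 × 75.92 = 6.77 MΩ.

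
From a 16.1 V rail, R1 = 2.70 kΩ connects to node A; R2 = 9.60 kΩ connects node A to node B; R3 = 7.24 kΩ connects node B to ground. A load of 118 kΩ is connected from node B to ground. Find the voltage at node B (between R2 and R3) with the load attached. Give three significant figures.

V ≈ 5.74 V

At node B, R3 is in parallel with the load: R3‖R_L = 6.821 kΩ.
Below node A the resistance is R2 + (R3‖R_L) = 16.42 kΩ, so V_A = 16.1 × 16.42/19.12 = 13.83 V.
Then V_B = V_A × (R3‖R_L)/(R2 + R3‖R_L) = 13.83 × 6.821/16.42 = 5.74 V.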